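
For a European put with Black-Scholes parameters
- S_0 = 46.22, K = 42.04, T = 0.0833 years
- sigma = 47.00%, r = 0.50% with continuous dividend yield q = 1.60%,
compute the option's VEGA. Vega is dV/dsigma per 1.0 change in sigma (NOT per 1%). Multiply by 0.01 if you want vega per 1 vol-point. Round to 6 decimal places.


d1 = 0.7598607505; d2 = 0.6242105754
phi(d1) = 0.2989040341; exp(-qT) = 0.9986680878; exp(-rT) = 0.9995835867
Vega = S * exp(-qT) * phi(d1) * sqrt(T) = 46.2200 * 0.9986680878 * 0.2989040341 * 0.2886173938 = 3.982038

Answer: Vega = 3.982038


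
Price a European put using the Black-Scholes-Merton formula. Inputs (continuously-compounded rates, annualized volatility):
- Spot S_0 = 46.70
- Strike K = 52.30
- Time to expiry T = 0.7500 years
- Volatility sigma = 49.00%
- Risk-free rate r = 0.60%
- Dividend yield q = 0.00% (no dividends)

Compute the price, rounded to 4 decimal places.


Answer: Price = 11.2470

Derivation:
d1 = (ln(S/K) + (r - q + 0.5*sigma^2) * T) / (sigma * sqrt(T)) = -0.04410180
d2 = d1 - sigma * sqrt(T) = -0.46845425
exp(-rT) = 0.99551011; exp(-qT) = 1.00000000
P = K * exp(-rT) * N(-d2) - S_0 * exp(-qT) * N(-d1)
N(-d1) = 0.51758837; N(-d2) = 0.68027011
P = 52.3000 * 0.99551011 * 0.68027011 - 46.7000 * 1.00000000 * 0.51758837 = 11.2470


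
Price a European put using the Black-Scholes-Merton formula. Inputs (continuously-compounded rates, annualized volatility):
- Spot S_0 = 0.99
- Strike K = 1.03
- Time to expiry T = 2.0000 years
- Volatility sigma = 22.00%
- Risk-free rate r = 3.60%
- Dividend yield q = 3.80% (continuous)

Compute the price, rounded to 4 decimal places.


Answer: Price = 0.1375

Derivation:
d1 = (ln(S/K) + (r - q + 0.5*sigma^2) * T) / (sigma * sqrt(T)) = 0.01539841
d2 = d1 - sigma * sqrt(T) = -0.29572857
exp(-rT) = 0.93053090; exp(-qT) = 0.92681621
P = K * exp(-rT) * N(-d2) - S_0 * exp(-qT) * N(-d1)
N(-d1) = 0.49385716; N(-d2) = 0.61628131
P = 1.0300 * 0.93053090 * 0.61628131 - 0.9900 * 0.92681621 * 0.49385716 = 0.1375


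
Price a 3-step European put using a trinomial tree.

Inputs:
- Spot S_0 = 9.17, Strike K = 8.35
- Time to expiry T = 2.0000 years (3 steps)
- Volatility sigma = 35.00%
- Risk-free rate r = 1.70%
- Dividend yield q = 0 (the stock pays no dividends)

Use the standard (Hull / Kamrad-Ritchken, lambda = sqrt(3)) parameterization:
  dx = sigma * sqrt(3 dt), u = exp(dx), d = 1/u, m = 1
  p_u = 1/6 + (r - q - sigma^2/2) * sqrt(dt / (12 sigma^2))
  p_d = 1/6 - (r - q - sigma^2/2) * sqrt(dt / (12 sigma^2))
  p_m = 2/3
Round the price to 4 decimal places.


Answer: Price = V(0,0) = 1.1559

Derivation:
dt = T/N = 0.666667; dx = sigma*sqrt(3*dt) = 0.494975
u = exp(dx) = 1.640457; d = 1/u = 0.609586
p_u = 0.136867, p_m = 0.666667, p_d = 0.196466
Discount per step: exp(-r*dt) = 0.988731
Stock lattice S(k, j) with j the centered position index:
  k=0: S(0,+0) = 9.1700
  k=1: S(1,-1) = 5.5899; S(1,+0) = 9.1700; S(1,+1) = 15.0430
  k=2: S(2,-2) = 3.4075; S(2,-1) = 5.5899; S(2,+0) = 9.1700; S(2,+1) = 15.0430; S(2,+2) = 24.6774
  k=3: S(3,-3) = 2.0772; S(3,-2) = 3.4075; S(3,-1) = 5.5899; S(3,+0) = 9.1700; S(3,+1) = 15.0430; S(3,+2) = 24.6774; S(3,+3) = 40.4822
Terminal payoffs V(N, j) = max(K - S_T, 0):
  V(3,-3) = 6.272816; V(3,-2) = 4.942470; V(3,-1) = 2.760094; V(3,+0) = 0.000000; V(3,+1) = 0.000000; V(3,+2) = 0.000000; V(3,+3) = 0.000000
Backward induction: V(k, j) = exp(-r*dt) * [p_u * V(k+1, j+1) + p_m * V(k+1, j) + p_d * V(k+1, j-1)]
  V(2,-2) = exp(-r*dt) * [p_u*2.760094 + p_m*4.942470 + p_d*6.272816] = 4.849864
  V(2,-1) = exp(-r*dt) * [p_u*0.000000 + p_m*2.760094 + p_d*4.942470] = 2.779411
  V(2,+0) = exp(-r*dt) * [p_u*0.000000 + p_m*0.000000 + p_d*2.760094] = 0.536154
  V(2,+1) = exp(-r*dt) * [p_u*0.000000 + p_m*0.000000 + p_d*0.000000] = 0.000000
  V(2,+2) = exp(-r*dt) * [p_u*0.000000 + p_m*0.000000 + p_d*0.000000] = 0.000000
  V(1,-1) = exp(-r*dt) * [p_u*0.536154 + p_m*2.779411 + p_d*4.849864] = 2.846711
  V(1,+0) = exp(-r*dt) * [p_u*0.000000 + p_m*0.536154 + p_d*2.779411] = 0.893314
  V(1,+1) = exp(-r*dt) * [p_u*0.000000 + p_m*0.000000 + p_d*0.536154] = 0.104149
  V(0,+0) = exp(-r*dt) * [p_u*0.104149 + p_m*0.893314 + p_d*2.846711] = 1.155905


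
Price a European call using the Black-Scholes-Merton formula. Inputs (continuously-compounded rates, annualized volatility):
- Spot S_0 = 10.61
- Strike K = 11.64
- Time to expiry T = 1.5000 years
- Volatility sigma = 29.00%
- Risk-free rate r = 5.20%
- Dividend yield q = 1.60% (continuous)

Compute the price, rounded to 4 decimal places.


Answer: Price = 1.2934

Derivation:
d1 = (ln(S/K) + (r - q + 0.5*sigma^2) * T) / (sigma * sqrt(T)) = 0.06876734
d2 = d1 - sigma * sqrt(T) = -0.28640867
exp(-rT) = 0.92496443; exp(-qT) = 0.97628571
C = S_0 * exp(-qT) * N(d1) - K * exp(-rT) * N(d2)
N(d1) = 0.52741259; N(d2) = 0.38728257
C = 10.6100 * 0.97628571 * 0.52741259 - 11.6400 * 0.92496443 * 0.38728257 = 1.2934


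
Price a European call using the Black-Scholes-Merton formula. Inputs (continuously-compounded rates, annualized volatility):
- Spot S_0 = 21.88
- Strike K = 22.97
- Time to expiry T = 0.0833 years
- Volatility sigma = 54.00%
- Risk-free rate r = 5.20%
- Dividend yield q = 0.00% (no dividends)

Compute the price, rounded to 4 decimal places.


d1 = (ln(S/K) + (r - q + 0.5*sigma^2) * T) / (sigma * sqrt(T)) = -0.20621495
d2 = d1 - sigma * sqrt(T) = -0.36206834
exp(-rT) = 0.99567777; exp(-qT) = 1.00000000
C = S_0 * exp(-qT) * N(d1) - K * exp(-rT) * N(d2)
N(d1) = 0.41831151; N(d2) = 0.35865048
C = 21.8800 * 1.00000000 * 0.41831151 - 22.9700 * 0.99567777 * 0.35865048 = 0.9501

Answer: Price = 0.9501


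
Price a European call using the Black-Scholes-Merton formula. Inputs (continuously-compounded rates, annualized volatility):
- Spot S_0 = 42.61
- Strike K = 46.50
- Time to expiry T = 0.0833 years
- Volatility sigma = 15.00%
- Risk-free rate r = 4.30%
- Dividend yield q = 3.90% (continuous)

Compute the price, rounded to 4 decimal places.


Answer: Price = 0.0159

Derivation:
d1 = (ln(S/K) + (r - q + 0.5*sigma^2) * T) / (sigma * sqrt(T)) = -1.98863090
d2 = d1 - sigma * sqrt(T) = -2.03192351
exp(-rT) = 0.99642451; exp(-qT) = 0.99675657
C = S_0 * exp(-qT) * N(d1) - K * exp(-rT) * N(d2)
N(d1) = 0.02337098; N(d2) = 0.02108070
C = 42.6100 * 0.99675657 * 0.02337098 - 46.5000 * 0.99642451 * 0.02108070 = 0.0159


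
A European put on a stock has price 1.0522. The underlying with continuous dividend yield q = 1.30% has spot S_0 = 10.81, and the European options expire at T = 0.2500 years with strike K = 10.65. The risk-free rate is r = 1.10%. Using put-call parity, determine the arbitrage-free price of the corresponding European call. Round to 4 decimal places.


Answer: Call price = 1.2064

Derivation:
Put-call parity: C - P = S_0 * exp(-qT) - K * exp(-rT).
S_0 * exp(-qT) = 10.8100 * 0.99675528 = 10.77492453
K * exp(-rT) = 10.6500 * 0.99725378 = 10.62075273
C = P + S*exp(-qT) - K*exp(-rT)
C = 1.0522 + 10.77492453 - 10.62075273 = 1.2064


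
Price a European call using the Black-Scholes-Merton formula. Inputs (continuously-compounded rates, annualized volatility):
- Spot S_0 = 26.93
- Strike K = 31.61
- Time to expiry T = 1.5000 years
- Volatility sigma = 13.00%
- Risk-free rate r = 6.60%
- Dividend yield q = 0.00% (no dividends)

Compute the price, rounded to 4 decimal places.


d1 = (ln(S/K) + (r - q + 0.5*sigma^2) * T) / (sigma * sqrt(T)) = -0.30497792
d2 = d1 - sigma * sqrt(T) = -0.46419476
exp(-rT) = 0.90574271; exp(-qT) = 1.00000000
C = S_0 * exp(-qT) * N(d1) - K * exp(-rT) * N(d2)
N(d1) = 0.38019148; N(d2) = 0.32125411
C = 26.9300 * 1.00000000 * 0.38019148 - 31.6100 * 0.90574271 * 0.32125411 = 1.0409

Answer: Price = 1.0409


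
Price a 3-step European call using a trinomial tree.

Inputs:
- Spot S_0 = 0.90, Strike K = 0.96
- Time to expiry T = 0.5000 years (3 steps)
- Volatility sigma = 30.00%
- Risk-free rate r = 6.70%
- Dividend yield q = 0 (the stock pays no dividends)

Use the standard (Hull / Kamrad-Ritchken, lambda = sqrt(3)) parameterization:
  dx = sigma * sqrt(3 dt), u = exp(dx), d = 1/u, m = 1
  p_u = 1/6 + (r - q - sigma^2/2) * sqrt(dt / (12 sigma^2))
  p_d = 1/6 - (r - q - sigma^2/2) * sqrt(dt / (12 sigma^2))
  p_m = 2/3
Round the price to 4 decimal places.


Answer: Price = V(0,0) = 0.0652

Derivation:
dt = T/N = 0.166667; dx = sigma*sqrt(3*dt) = 0.212132
u = exp(dx) = 1.236311; d = 1/u = 0.808858
p_u = 0.175309, p_m = 0.666667, p_d = 0.158024
Discount per step: exp(-r*dt) = 0.988895
Stock lattice S(k, j) with j the centered position index:
  k=0: S(0,+0) = 0.9000
  k=1: S(1,-1) = 0.7280; S(1,+0) = 0.9000; S(1,+1) = 1.1127
  k=2: S(2,-2) = 0.5888; S(2,-1) = 0.7280; S(2,+0) = 0.9000; S(2,+1) = 1.1127; S(2,+2) = 1.3756
  k=3: S(3,-3) = 0.4763; S(3,-2) = 0.5888; S(3,-1) = 0.7280; S(3,+0) = 0.9000; S(3,+1) = 1.1127; S(3,+2) = 1.3756; S(3,+3) = 1.7007
Terminal payoffs V(N, j) = max(S_T - K, 0):
  V(3,-3) = 0.000000; V(3,-2) = 0.000000; V(3,-1) = 0.000000; V(3,+0) = 0.000000; V(3,+1) = 0.152680; V(3,+2) = 0.415619; V(3,+3) = 0.740693
Backward induction: V(k, j) = exp(-r*dt) * [p_u * V(k+1, j+1) + p_m * V(k+1, j) + p_d * V(k+1, j-1)]
  V(2,-2) = exp(-r*dt) * [p_u*0.000000 + p_m*0.000000 + p_d*0.000000] = 0.000000
  V(2,-1) = exp(-r*dt) * [p_u*0.000000 + p_m*0.000000 + p_d*0.000000] = 0.000000
  V(2,+0) = exp(-r*dt) * [p_u*0.152680 + p_m*0.000000 + p_d*0.000000] = 0.026469
  V(2,+1) = exp(-r*dt) * [p_u*0.415619 + p_m*0.152680 + p_d*0.000000] = 0.172709
  V(2,+2) = exp(-r*dt) * [p_u*0.740693 + p_m*0.415619 + p_d*0.152680] = 0.426270
  V(1,-1) = exp(-r*dt) * [p_u*0.026469 + p_m*0.000000 + p_d*0.000000] = 0.004589
  V(1,+0) = exp(-r*dt) * [p_u*0.172709 + p_m*0.026469 + p_d*0.000000] = 0.047391
  V(1,+1) = exp(-r*dt) * [p_u*0.426270 + p_m*0.172709 + p_d*0.026469] = 0.191896
  V(0,+0) = exp(-r*dt) * [p_u*0.191896 + p_m*0.047391 + p_d*0.004589] = 0.065228


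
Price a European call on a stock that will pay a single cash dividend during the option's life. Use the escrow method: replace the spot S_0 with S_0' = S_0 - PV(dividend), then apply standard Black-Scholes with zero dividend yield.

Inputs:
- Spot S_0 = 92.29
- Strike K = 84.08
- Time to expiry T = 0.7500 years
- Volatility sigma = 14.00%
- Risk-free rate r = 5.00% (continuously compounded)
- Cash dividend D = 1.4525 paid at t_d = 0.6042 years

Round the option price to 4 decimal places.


Answer: Price = 10.8451

Derivation:
PV(D) = D * exp(-r * t_d) = 1.4525 * 0.97024176 = 1.40927616
S_0' = S_0 - PV(D) = 92.2900 - 1.40927616 = 90.88072384
d1 = (ln(S_0'/K) + (r + sigma^2/2)*T) / (sigma*sqrt(T)) = 1.01142854
d2 = d1 - sigma*sqrt(T) = 0.89018498
exp(-rT) = 0.96319442
N(d1) = 0.84409432; N(d2) = 0.81331672
C = S_0' * N(d1) - K * exp(-rT) * N(d2) = 90.88072384 * 0.84409432 - 84.0800 * 0.96319442 * 0.81331672 = 10.8451


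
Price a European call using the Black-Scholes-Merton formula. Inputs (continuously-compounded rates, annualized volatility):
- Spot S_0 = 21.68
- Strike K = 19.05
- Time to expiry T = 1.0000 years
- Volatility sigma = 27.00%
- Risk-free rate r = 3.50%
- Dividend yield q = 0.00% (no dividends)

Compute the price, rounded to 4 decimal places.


Answer: Price = 4.1776

Derivation:
d1 = (ln(S/K) + (r - q + 0.5*sigma^2) * T) / (sigma * sqrt(T)) = 0.74360398
d2 = d1 - sigma * sqrt(T) = 0.47360398
exp(-rT) = 0.96560542; exp(-qT) = 1.00000000
C = S_0 * exp(-qT) * N(d1) - K * exp(-rT) * N(d2)
N(d1) = 0.77144195; N(d2) = 0.68210883
C = 21.6800 * 1.00000000 * 0.77144195 - 19.0500 * 0.96560542 * 0.68210883 = 4.1776


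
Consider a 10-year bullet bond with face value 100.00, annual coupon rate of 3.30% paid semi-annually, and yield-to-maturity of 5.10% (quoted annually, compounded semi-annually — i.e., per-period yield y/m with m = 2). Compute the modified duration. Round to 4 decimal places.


Coupon per period c = face * coupon_rate / m = 1.650000
Periods per year m = 2; per-period yield y/m = 0.025500
Number of cashflows N = 20
Cashflows (t years, CF_t, discount factor 1/(1+y/m)^(m*t), PV):
  t = 0.5000: CF_t = 1.650000, DF = 0.975134, PV = 1.608971
  t = 1.0000: CF_t = 1.650000, DF = 0.950886, PV = 1.568963
  t = 1.5000: CF_t = 1.650000, DF = 0.927242, PV = 1.529949
  t = 2.0000: CF_t = 1.650000, DF = 0.904185, PV = 1.491905
  t = 2.5000: CF_t = 1.650000, DF = 0.881702, PV = 1.454808
  t = 3.0000: CF_t = 1.650000, DF = 0.859777, PV = 1.418633
  t = 3.5000: CF_t = 1.650000, DF = 0.838398, PV = 1.383357
  t = 4.0000: CF_t = 1.650000, DF = 0.817551, PV = 1.348959
  t = 4.5000: CF_t = 1.650000, DF = 0.797222, PV = 1.315416
  t = 5.0000: CF_t = 1.650000, DF = 0.777398, PV = 1.282707
  t = 5.5000: CF_t = 1.650000, DF = 0.758067, PV = 1.250811
  t = 6.0000: CF_t = 1.650000, DF = 0.739217, PV = 1.219708
  t = 6.5000: CF_t = 1.650000, DF = 0.720836, PV = 1.189379
  t = 7.0000: CF_t = 1.650000, DF = 0.702912, PV = 1.159804
  t = 7.5000: CF_t = 1.650000, DF = 0.685433, PV = 1.130965
  t = 8.0000: CF_t = 1.650000, DF = 0.668389, PV = 1.102842
  t = 8.5000: CF_t = 1.650000, DF = 0.651769, PV = 1.075419
  t = 9.0000: CF_t = 1.650000, DF = 0.635562, PV = 1.048678
  t = 9.5000: CF_t = 1.650000, DF = 0.619758, PV = 1.022601
  t = 10.0000: CF_t = 101.650000, DF = 0.604347, PV = 61.431920
Price P = sum_t PV_t = 86.035793
First compute Macaulay numerator sum_t t * PV_t:
  t * PV_t at t = 0.5000: 0.804486
  t * PV_t at t = 1.0000: 1.568963
  t * PV_t at t = 1.5000: 2.294923
  t * PV_t at t = 2.0000: 2.983811
  t * PV_t at t = 2.5000: 3.637019
  t * PV_t at t = 3.0000: 4.255898
  t * PV_t at t = 3.5000: 4.841750
  t * PV_t at t = 4.0000: 5.395834
  t * PV_t at t = 4.5000: 5.919370
  t * PV_t at t = 5.0000: 6.413533
  t * PV_t at t = 5.5000: 6.879460
  t * PV_t at t = 6.0000: 7.318250
  t * PV_t at t = 6.5000: 7.730964
  t * PV_t at t = 7.0000: 8.118629
  t * PV_t at t = 7.5000: 8.482234
  t * PV_t at t = 8.0000: 8.822736
  t * PV_t at t = 8.5000: 9.141060
  t * PV_t at t = 9.0000: 9.438098
  t * PV_t at t = 9.5000: 9.714712
  t * PV_t at t = 10.0000: 614.319200
Macaulay duration D = 728.080929 / 86.035793 = 8.462535
Modified duration = D / (1 + y/m) = 8.462535 / (1 + 0.025500) = 8.252107

Answer: Modified duration = 8.2521


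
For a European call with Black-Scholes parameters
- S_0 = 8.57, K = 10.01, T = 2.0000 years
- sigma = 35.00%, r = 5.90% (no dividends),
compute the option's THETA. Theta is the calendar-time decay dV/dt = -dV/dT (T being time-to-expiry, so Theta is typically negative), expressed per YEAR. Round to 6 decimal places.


Answer: Theta = -0.612830

Derivation:
d1 = 0.1720959298; d2 = -0.3228788170
phi(d1) = 0.3930780691; exp(-qT) = 1.0000000000; exp(-rT) = 0.8886960526
Theta = -S*exp(-qT)*phi(d1)*sigma/(2*sqrt(T)) - r*K*exp(-rT)*N(d2) + q*S*exp(-qT)*N(d1)
N(d1) = 0.5683189437; N(d2) = 0.3733935097; sqrt(T) = 1.4142135624
Term 1 = -8.5700 * 1.0000000000 * 0.3930780691 * 0.3500 / (2 * 1.4142135624) = -0.4168527652
Term 2 = -0.0590 * 10.0100 * 0.8886960526 * 0.3733935097 = -0.1959774512
Term 3 = 0 (no dividend yield, q = 0)
Theta = -0.4168527652 + (-0.1959774512) + (0.0000000000) = -0.612830


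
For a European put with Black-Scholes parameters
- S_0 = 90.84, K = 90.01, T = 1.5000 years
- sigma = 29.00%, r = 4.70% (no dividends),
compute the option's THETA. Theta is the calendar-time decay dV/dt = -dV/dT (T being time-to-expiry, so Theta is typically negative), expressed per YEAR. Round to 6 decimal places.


d1 = 0.4019245018; d2 = 0.0467484891
phi(d1) = 0.3679860733; exp(-qT) = 1.0000000000; exp(-rT) = 0.9319277395
Theta = -S*exp(-qT)*phi(d1)*sigma/(2*sqrt(T)) + r*K*exp(-rT)*N(-d2) - q*S*exp(-qT)*N(-d1)
N(-d1) = 0.3438697950; N(-d2) = 0.4813568419; sqrt(T) = 1.2247448714
Term 1 = -90.8400 * 1.0000000000 * 0.3679860733 * 0.2900 / (2 * 1.2247448714) = -3.9575907387
Term 2 = 0.0470 * 90.0100 * 0.9319277395 * 0.4813568419 = 1.8977456640
Term 3 = 0 (no dividend yield, q = 0)
Theta = -3.9575907387 + (1.8977456640) + (0.0000000000) = -2.059845

Answer: Theta = -2.059845


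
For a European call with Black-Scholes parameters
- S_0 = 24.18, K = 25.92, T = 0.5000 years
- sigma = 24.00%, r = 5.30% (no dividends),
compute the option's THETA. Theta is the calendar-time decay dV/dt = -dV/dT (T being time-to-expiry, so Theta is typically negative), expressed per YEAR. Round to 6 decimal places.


Answer: Theta = -2.105799

Derivation:
d1 = -0.1684624530; d2 = -0.3381680805
phi(d1) = 0.3933213439; exp(-qT) = 1.0000000000; exp(-rT) = 0.9738480438
Theta = -S*exp(-qT)*phi(d1)*sigma/(2*sqrt(T)) - r*K*exp(-rT)*N(d2) + q*S*exp(-qT)*N(d1)
N(d1) = 0.4331097398; N(d2) = 0.3676182642; sqrt(T) = 0.7071067812
Term 1 = -24.1800 * 1.0000000000 * 0.3933213439 * 0.2400 / (2 * 0.7071067812) = -1.6139870834
Term 2 = -0.0530 * 25.9200 * 0.9738480438 * 0.3676182642 = -0.4918120249
Term 3 = 0 (no dividend yield, q = 0)
Theta = -1.6139870834 + (-0.4918120249) + (0.0000000000) = -2.105799


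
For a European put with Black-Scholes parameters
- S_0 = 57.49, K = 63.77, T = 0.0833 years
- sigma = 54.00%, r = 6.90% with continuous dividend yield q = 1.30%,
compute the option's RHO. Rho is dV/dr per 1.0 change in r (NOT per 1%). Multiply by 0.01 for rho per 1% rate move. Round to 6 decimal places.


d1 = -0.5573308301; d2 = -0.7131842227
phi(d1) = 0.3415547262; exp(-qT) = 0.9989176861; exp(-rT) = 0.9942687864
N(-d2) = 0.7621341160
Rho = -K*T*exp(-rT)*N(-d2) = -63.7700 * 0.0833 * 0.9942687864 * 0.7621341160 = -4.025285

Answer: Rho = -4.025285


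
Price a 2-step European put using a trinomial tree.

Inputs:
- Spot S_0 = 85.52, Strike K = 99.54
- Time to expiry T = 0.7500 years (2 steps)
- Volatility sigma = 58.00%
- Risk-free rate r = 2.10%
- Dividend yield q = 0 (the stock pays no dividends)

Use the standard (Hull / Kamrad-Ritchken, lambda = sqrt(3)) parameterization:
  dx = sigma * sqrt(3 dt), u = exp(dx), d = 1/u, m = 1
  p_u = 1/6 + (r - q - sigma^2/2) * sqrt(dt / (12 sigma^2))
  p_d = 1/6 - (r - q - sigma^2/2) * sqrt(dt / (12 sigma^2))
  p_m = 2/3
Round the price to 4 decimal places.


dt = T/N = 0.375000; dx = sigma*sqrt(3*dt) = 0.615183
u = exp(dx) = 1.849995; d = 1/u = 0.540542
p_u = 0.121802, p_m = 0.666667, p_d = 0.211531
Discount per step: exp(-r*dt) = 0.992156
Stock lattice S(k, j) with j the centered position index:
  k=0: S(0,+0) = 85.5200
  k=1: S(1,-1) = 46.2272; S(1,+0) = 85.5200; S(1,+1) = 158.2116
  k=2: S(2,-2) = 24.9877; S(2,-1) = 46.2272; S(2,+0) = 85.5200; S(2,+1) = 158.2116; S(2,+2) = 292.6906
Terminal payoffs V(N, j) = max(K - S_T, 0):
  V(2,-2) = 74.552281; V(2,-1) = 53.312846; V(2,+0) = 14.020000; V(2,+1) = 0.000000; V(2,+2) = 0.000000
Backward induction: V(k, j) = exp(-r*dt) * [p_u * V(k+1, j+1) + p_m * V(k+1, j) + p_d * V(k+1, j-1)]
  V(1,-1) = exp(-r*dt) * [p_u*14.020000 + p_m*53.312846 + p_d*74.552281] = 52.603817
  V(1,+0) = exp(-r*dt) * [p_u*0.000000 + p_m*14.020000 + p_d*53.312846] = 20.462230
  V(1,+1) = exp(-r*dt) * [p_u*0.000000 + p_m*0.000000 + p_d*14.020000] = 2.942407
  V(0,+0) = exp(-r*dt) * [p_u*2.942407 + p_m*20.462230 + p_d*52.603817] = 24.930135

Answer: Price = V(0,0) = 24.9301


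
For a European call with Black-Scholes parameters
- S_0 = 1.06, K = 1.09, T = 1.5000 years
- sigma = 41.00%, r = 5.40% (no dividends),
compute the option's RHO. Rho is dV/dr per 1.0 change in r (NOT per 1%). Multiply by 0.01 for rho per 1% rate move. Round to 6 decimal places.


Answer: Rho = 0.666773

Derivation:
d1 = 0.3568014620; d2 = -0.1453439353
phi(d1) = 0.3743394867; exp(-qT) = 1.0000000000; exp(-rT) = 0.9221936914
N(d2) = 0.4422196638
Rho = K*T*exp(-rT)*N(d2) = 1.0900 * 1.5000 * 0.9221936914 * 0.4422196638 = 0.666773


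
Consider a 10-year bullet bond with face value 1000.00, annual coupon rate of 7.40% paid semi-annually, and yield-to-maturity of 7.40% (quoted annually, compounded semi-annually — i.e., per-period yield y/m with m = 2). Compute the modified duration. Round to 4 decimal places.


Coupon per period c = face * coupon_rate / m = 37.000000
Periods per year m = 2; per-period yield y/m = 0.037000
Number of cashflows N = 20
Cashflows (t years, CF_t, discount factor 1/(1+y/m)^(m*t), PV):
  t = 0.5000: CF_t = 37.000000, DF = 0.964320, PV = 35.679846
  t = 1.0000: CF_t = 37.000000, DF = 0.929913, PV = 34.406794
  t = 1.5000: CF_t = 37.000000, DF = 0.896734, PV = 33.179165
  t = 2.0000: CF_t = 37.000000, DF = 0.864739, PV = 31.995338
  t = 2.5000: CF_t = 37.000000, DF = 0.833885, PV = 30.853749
  t = 3.0000: CF_t = 37.000000, DF = 0.804132, PV = 29.752892
  t = 3.5000: CF_t = 37.000000, DF = 0.775441, PV = 28.691313
  t = 4.0000: CF_t = 37.000000, DF = 0.747773, PV = 27.667612
  t = 4.5000: CF_t = 37.000000, DF = 0.721093, PV = 26.680436
  t = 5.0000: CF_t = 37.000000, DF = 0.695364, PV = 25.728482
  t = 5.5000: CF_t = 37.000000, DF = 0.670554, PV = 24.810494
  t = 6.0000: CF_t = 37.000000, DF = 0.646629, PV = 23.925259
  t = 6.5000: CF_t = 37.000000, DF = 0.623557, PV = 23.071609
  t = 7.0000: CF_t = 37.000000, DF = 0.601309, PV = 22.248418
  t = 7.5000: CF_t = 37.000000, DF = 0.579854, PV = 21.454598
  t = 8.0000: CF_t = 37.000000, DF = 0.559165, PV = 20.689101
  t = 8.5000: CF_t = 37.000000, DF = 0.539214, PV = 19.950917
  t = 9.0000: CF_t = 37.000000, DF = 0.519975, PV = 19.239072
  t = 9.5000: CF_t = 37.000000, DF = 0.501422, PV = 18.552624
  t = 10.0000: CF_t = 1037.000000, DF = 0.483532, PV = 501.422281
Price P = sum_t PV_t = 1000.000000
First compute Macaulay numerator sum_t t * PV_t:
  t * PV_t at t = 0.5000: 17.839923
  t * PV_t at t = 1.0000: 34.406794
  t * PV_t at t = 1.5000: 49.768748
  t * PV_t at t = 2.0000: 63.990675
  t * PV_t at t = 2.5000: 77.134372
  t * PV_t at t = 3.0000: 89.258676
  t * PV_t at t = 3.5000: 100.419597
  t * PV_t at t = 4.0000: 110.670447
  t * PV_t at t = 4.5000: 120.061960
  t * PV_t at t = 5.0000: 128.642409
  t * PV_t at t = 5.5000: 136.457715
  t * PV_t at t = 6.0000: 143.551554
  t * PV_t at t = 6.5000: 149.965461
  t * PV_t at t = 7.0000: 155.738926
  t * PV_t at t = 7.5000: 160.909484
  t * PV_t at t = 8.0000: 165.512809
  t * PV_t at t = 8.5000: 169.582796
  t * PV_t at t = 9.0000: 173.151644
  t * PV_t at t = 9.5000: 176.249932
  t * PV_t at t = 10.0000: 5014.222815
Macaulay duration D = 7237.536737 / 1000.000000 = 7.237537
Modified duration = D / (1 + y/m) = 7.237537 / (1 + 0.037000) = 6.979303

Answer: Modified duration = 6.9793


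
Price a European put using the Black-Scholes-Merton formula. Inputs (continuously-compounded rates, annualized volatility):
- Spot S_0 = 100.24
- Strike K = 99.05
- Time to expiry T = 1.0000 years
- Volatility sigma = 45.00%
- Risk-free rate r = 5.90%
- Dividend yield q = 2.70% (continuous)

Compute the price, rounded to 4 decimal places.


d1 = (ln(S/K) + (r - q + 0.5*sigma^2) * T) / (sigma * sqrt(T)) = 0.32265008
d2 = d1 - sigma * sqrt(T) = -0.12734992
exp(-rT) = 0.94270677; exp(-qT) = 0.97336124
P = K * exp(-rT) * N(-d2) - S_0 * exp(-qT) * N(-d1)
N(-d1) = 0.37348013; N(-d2) = 0.55066827
P = 99.0500 * 0.94270677 * 0.55066827 - 100.2400 * 0.97336124 * 0.37348013 = 14.9784

Answer: Price = 14.9784


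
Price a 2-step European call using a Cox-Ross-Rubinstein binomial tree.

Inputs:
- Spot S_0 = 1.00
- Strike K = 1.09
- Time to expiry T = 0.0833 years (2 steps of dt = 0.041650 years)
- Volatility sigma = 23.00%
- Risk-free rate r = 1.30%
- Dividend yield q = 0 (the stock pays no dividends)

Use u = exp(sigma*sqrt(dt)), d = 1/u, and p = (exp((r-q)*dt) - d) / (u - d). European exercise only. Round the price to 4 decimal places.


dt = T/N = 0.041650
u = exp(sigma*sqrt(dt)) = 1.048058; d = 1/u = 0.954145
p = (exp((r-q)*dt) - d) / (u - d) = 0.494034
Discount per step: exp(-r*dt) = 0.999459
Stock lattice S(k, i) with i counting down-moves:
  k=0: S(0,0) = 1.0000
  k=1: S(1,0) = 1.0481; S(1,1) = 0.9541
  k=2: S(2,0) = 1.0984; S(2,1) = 1.0000; S(2,2) = 0.9104
Terminal payoffs V(N, i) = max(S_T - K, 0):
  V(2,0) = 0.008426; V(2,1) = 0.000000; V(2,2) = 0.000000
Backward induction: V(k, i) = exp(-r*dt) * [p * V(k+1, i) + (1-p) * V(k+1, i+1)].
  V(1,0) = exp(-r*dt) * [p*0.008426 + (1-p)*0.000000] = 0.004161
  V(1,1) = exp(-r*dt) * [p*0.000000 + (1-p)*0.000000] = 0.000000
  V(0,0) = exp(-r*dt) * [p*0.004161 + (1-p)*0.000000] = 0.002054

Answer: Price = V(0,0) = 0.0021


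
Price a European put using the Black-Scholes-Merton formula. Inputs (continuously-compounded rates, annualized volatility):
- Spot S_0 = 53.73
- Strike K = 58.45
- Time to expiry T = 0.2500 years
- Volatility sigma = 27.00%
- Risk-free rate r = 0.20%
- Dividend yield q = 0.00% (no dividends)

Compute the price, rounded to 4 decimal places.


Answer: Price = 5.9240

Derivation:
d1 = (ln(S/K) + (r - q + 0.5*sigma^2) * T) / (sigma * sqrt(T)) = -0.55250136
d2 = d1 - sigma * sqrt(T) = -0.68750136
exp(-rT) = 0.99950012; exp(-qT) = 1.00000000
P = K * exp(-rT) * N(-d2) - S_0 * exp(-qT) * N(-d1)
N(-d1) = 0.70969755; N(-d2) = 0.75411658
P = 58.4500 * 0.99950012 * 0.75411658 - 53.7300 * 1.00000000 * 0.70969755 = 5.9240


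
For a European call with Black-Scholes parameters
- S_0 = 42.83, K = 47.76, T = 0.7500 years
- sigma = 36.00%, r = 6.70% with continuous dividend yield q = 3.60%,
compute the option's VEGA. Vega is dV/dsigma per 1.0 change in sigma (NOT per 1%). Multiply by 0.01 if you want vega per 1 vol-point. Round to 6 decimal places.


d1 = -0.1189972709; d2 = -0.4307664163
phi(d1) = 0.3961276749; exp(-qT) = 0.9733612415; exp(-rT) = 0.9509916469
Vega = S * exp(-qT) * phi(d1) * sqrt(T) = 42.8300 * 0.9733612415 * 0.3961276749 * 0.8660254038 = 14.301709

Answer: Vega = 14.301709


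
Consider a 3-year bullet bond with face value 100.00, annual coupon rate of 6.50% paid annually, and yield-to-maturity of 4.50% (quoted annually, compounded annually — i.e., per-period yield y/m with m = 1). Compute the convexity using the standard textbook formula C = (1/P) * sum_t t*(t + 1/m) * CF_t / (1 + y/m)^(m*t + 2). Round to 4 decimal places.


Coupon per period c = face * coupon_rate / m = 6.500000
Periods per year m = 1; per-period yield y/m = 0.045000
Number of cashflows N = 3
Cashflows (t years, CF_t, discount factor 1/(1+y/m)^(m*t), PV):
  t = 1.0000: CF_t = 6.500000, DF = 0.956938, PV = 6.220096
  t = 2.0000: CF_t = 6.500000, DF = 0.915730, PV = 5.952245
  t = 3.0000: CF_t = 106.500000, DF = 0.876297, PV = 93.325588
Price P = sum_t PV_t = 105.497929
Convexity numerator sum_t t*(t + 1/m) * CF_t / (1+y/m)^(m*t + 2):
  t = 1.0000: term = 11.391856
  t = 2.0000: term = 32.703892
  t = 3.0000: term = 1025.532437
Convexity = (1/P) * sum = 1069.628186 / 105.497929 = 10.138855

Answer: Convexity = 10.1389


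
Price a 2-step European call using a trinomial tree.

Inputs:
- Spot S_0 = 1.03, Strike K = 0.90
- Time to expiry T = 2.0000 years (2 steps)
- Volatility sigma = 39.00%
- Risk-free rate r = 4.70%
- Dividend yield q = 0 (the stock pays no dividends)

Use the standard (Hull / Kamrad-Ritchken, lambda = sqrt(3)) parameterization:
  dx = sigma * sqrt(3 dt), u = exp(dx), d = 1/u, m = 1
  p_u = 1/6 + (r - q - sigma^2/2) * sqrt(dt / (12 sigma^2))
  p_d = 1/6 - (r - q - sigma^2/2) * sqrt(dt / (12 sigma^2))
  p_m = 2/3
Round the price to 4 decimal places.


dt = T/N = 1.000000; dx = sigma*sqrt(3*dt) = 0.675500
u = exp(dx) = 1.965015; d = 1/u = 0.508902
p_u = 0.145164, p_m = 0.666667, p_d = 0.188169
Discount per step: exp(-r*dt) = 0.954087
Stock lattice S(k, j) with j the centered position index:
  k=0: S(0,+0) = 1.0300
  k=1: S(1,-1) = 0.5242; S(1,+0) = 1.0300; S(1,+1) = 2.0240
  k=2: S(2,-2) = 0.2668; S(2,-1) = 0.5242; S(2,+0) = 1.0300; S(2,+1) = 2.0240; S(2,+2) = 3.9771
Terminal payoffs V(N, j) = max(S_T - K, 0):
  V(2,-2) = 0.000000; V(2,-1) = 0.000000; V(2,+0) = 0.130000; V(2,+1) = 1.123965; V(2,+2) = 3.077122
Backward induction: V(k, j) = exp(-r*dt) * [p_u * V(k+1, j+1) + p_m * V(k+1, j) + p_d * V(k+1, j-1)]
  V(1,-1) = exp(-r*dt) * [p_u*0.130000 + p_m*0.000000 + p_d*0.000000] = 0.018005
  V(1,+0) = exp(-r*dt) * [p_u*1.123965 + p_m*0.130000 + p_d*0.000000] = 0.238356
  V(1,+1) = exp(-r*dt) * [p_u*3.077122 + p_m*1.123965 + p_d*0.130000] = 1.164425
  V(0,+0) = exp(-r*dt) * [p_u*1.164425 + p_m*0.238356 + p_d*0.018005] = 0.316113

Answer: Price = V(0,0) = 0.3161


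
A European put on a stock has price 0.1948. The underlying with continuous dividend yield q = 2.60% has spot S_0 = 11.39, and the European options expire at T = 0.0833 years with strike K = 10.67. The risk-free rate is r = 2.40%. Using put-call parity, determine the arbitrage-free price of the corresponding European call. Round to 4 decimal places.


Answer: Call price = 0.9115

Derivation:
Put-call parity: C - P = S_0 * exp(-qT) - K * exp(-rT).
S_0 * exp(-qT) = 11.3900 * 0.99783654 = 11.36535823
K * exp(-rT) = 10.6700 * 0.99800280 = 10.64868984
C = P + S*exp(-qT) - K*exp(-rT)
C = 0.1948 + 11.36535823 - 10.64868984 = 0.9115


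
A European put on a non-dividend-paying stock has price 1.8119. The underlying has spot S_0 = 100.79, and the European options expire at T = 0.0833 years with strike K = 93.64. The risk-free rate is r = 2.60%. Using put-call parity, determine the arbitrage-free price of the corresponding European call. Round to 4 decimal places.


Put-call parity: C - P = S_0 * exp(-qT) - K * exp(-rT).
S_0 * exp(-qT) = 100.7900 * 1.00000000 = 100.79000000
K * exp(-rT) = 93.6400 * 0.99783654 = 93.43741395
C = P + S*exp(-qT) - K*exp(-rT)
C = 1.8119 + 100.79000000 - 93.43741395 = 9.1645

Answer: Call price = 9.1645


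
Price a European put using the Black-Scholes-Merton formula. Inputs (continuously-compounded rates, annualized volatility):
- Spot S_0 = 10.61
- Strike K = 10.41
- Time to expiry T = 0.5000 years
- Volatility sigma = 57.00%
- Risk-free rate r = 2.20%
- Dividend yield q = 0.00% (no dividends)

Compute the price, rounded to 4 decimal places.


Answer: Price = 1.5171

Derivation:
d1 = (ln(S/K) + (r - q + 0.5*sigma^2) * T) / (sigma * sqrt(T)) = 0.27603233
d2 = d1 - sigma * sqrt(T) = -0.12701853
exp(-rT) = 0.98906028; exp(-qT) = 1.00000000
P = K * exp(-rT) * N(-d2) - S_0 * exp(-qT) * N(-d1)
N(-d1) = 0.39126162; N(-d2) = 0.55053714
P = 10.4100 * 0.98906028 * 0.55053714 - 10.6100 * 1.00000000 * 0.39126162 = 1.5171


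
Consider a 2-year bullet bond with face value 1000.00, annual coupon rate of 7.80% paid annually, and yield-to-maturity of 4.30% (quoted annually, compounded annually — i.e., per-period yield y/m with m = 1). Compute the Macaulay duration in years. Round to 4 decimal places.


Coupon per period c = face * coupon_rate / m = 78.000000
Periods per year m = 1; per-period yield y/m = 0.043000
Number of cashflows N = 2
Cashflows (t years, CF_t, discount factor 1/(1+y/m)^(m*t), PV):
  t = 1.0000: CF_t = 78.000000, DF = 0.958773, PV = 74.784276
  t = 2.0000: CF_t = 1078.000000, DF = 0.919245, PV = 990.946354
Price P = sum_t PV_t = 1065.730630
Macaulay numerator sum_t t * PV_t:
  t * PV_t at t = 1.0000: 74.784276
  t * PV_t at t = 2.0000: 1981.892708
Macaulay duration D = (sum_t t * PV_t) / P = 2056.676984 / 1065.730630 = 1.929828

Answer: Macaulay duration = 1.9298 years


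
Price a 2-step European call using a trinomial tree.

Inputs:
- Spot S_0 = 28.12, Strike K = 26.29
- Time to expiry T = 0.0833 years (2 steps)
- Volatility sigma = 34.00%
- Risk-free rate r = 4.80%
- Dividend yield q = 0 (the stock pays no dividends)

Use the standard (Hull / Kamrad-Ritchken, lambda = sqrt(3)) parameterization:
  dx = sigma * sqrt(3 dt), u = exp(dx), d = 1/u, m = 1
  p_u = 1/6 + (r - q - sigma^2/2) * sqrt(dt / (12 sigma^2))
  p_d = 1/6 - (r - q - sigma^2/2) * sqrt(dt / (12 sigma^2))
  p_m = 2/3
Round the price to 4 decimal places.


Answer: Price = V(0,0) = 2.3557

Derivation:
dt = T/N = 0.041650; dx = sigma*sqrt(3*dt) = 0.120184
u = exp(dx) = 1.127704; d = 1/u = 0.886757
p_u = 0.164969, p_m = 0.666667, p_d = 0.168365
Discount per step: exp(-r*dt) = 0.998003
Stock lattice S(k, j) with j the centered position index:
  k=0: S(0,+0) = 28.1200
  k=1: S(1,-1) = 24.9356; S(1,+0) = 28.1200; S(1,+1) = 31.7110
  k=2: S(2,-2) = 22.1118; S(2,-1) = 24.9356; S(2,+0) = 28.1200; S(2,+1) = 31.7110; S(2,+2) = 35.7607
Terminal payoffs V(N, j) = max(S_T - K, 0):
  V(2,-2) = 0.000000; V(2,-1) = 0.000000; V(2,+0) = 1.830000; V(2,+1) = 5.421049; V(2,+2) = 9.470691
Backward induction: V(k, j) = exp(-r*dt) * [p_u * V(k+1, j+1) + p_m * V(k+1, j) + p_d * V(k+1, j-1)]
  V(1,-1) = exp(-r*dt) * [p_u*1.830000 + p_m*0.000000 + p_d*0.000000] = 0.301290
  V(1,+0) = exp(-r*dt) * [p_u*5.421049 + p_m*1.830000 + p_d*0.000000] = 2.110080
  V(1,+1) = exp(-r*dt) * [p_u*9.470691 + p_m*5.421049 + p_d*1.830000] = 5.473553
  V(0,+0) = exp(-r*dt) * [p_u*5.473553 + p_m*2.110080 + p_d*0.301290] = 2.355697


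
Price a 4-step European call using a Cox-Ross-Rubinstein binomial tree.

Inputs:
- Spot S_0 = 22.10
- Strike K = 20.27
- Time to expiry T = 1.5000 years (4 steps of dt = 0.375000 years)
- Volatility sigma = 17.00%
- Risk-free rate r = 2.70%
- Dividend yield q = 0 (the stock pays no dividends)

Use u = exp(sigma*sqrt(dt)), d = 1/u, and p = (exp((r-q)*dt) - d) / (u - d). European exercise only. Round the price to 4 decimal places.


Answer: Price = V(0,0) = 3.4254

Derivation:
dt = T/N = 0.375000
u = exp(sigma*sqrt(dt)) = 1.109715; d = 1/u = 0.901132
p = (exp((r-q)*dt) - d) / (u - d) = 0.522786
Discount per step: exp(-r*dt) = 0.989926
Stock lattice S(k, i) with i counting down-moves:
  k=0: S(0,0) = 22.1000
  k=1: S(1,0) = 24.5247; S(1,1) = 19.9150
  k=2: S(2,0) = 27.2154; S(2,1) = 22.1000; S(2,2) = 17.9461
  k=3: S(3,0) = 30.2014; S(3,1) = 24.5247; S(3,2) = 19.9150; S(3,3) = 16.1718
  k=4: S(4,0) = 33.5149; S(4,1) = 27.2154; S(4,2) = 22.1000; S(4,3) = 17.9461; S(4,4) = 14.5729
Terminal payoffs V(N, i) = max(S_T - K, 0):
  V(4,0) = 13.244925; V(4,1) = 6.945434; V(4,2) = 1.830000; V(4,3) = 0.000000; V(4,4) = 0.000000
Backward induction: V(k, i) = exp(-r*dt) * [p * V(k+1, i) + (1-p) * V(k+1, i+1)].
  V(3,0) = exp(-r*dt) * [p*13.244925 + (1-p)*6.945434] = 10.135576
  V(3,1) = exp(-r*dt) * [p*6.945434 + (1-p)*1.830000] = 4.458902
  V(3,2) = exp(-r*dt) * [p*1.830000 + (1-p)*0.000000] = 0.947061
  V(3,3) = exp(-r*dt) * [p*0.000000 + (1-p)*0.000000] = 0.000000
  V(2,0) = exp(-r*dt) * [p*10.135576 + (1-p)*4.458902] = 7.351773
  V(2,1) = exp(-r*dt) * [p*4.458902 + (1-p)*0.947061] = 2.754967
  V(2,2) = exp(-r*dt) * [p*0.947061 + (1-p)*0.000000] = 0.490123
  V(1,0) = exp(-r*dt) * [p*7.351773 + (1-p)*2.754967] = 5.106151
  V(1,1) = exp(-r*dt) * [p*2.754967 + (1-p)*0.490123] = 1.657286
  V(0,0) = exp(-r*dt) * [p*5.106151 + (1-p)*1.657286] = 3.425446


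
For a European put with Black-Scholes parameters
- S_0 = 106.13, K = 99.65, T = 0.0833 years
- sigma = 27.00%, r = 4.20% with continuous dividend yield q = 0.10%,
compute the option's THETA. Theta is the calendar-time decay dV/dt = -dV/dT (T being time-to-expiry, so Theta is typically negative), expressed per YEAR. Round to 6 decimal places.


Answer: Theta = -12.464015

Derivation:
d1 = 0.8912516428; d2 = 0.8133249465
phi(d1) = 0.2681782846; exp(-qT) = 0.9999167035; exp(-rT) = 0.9965075130
Theta = -S*exp(-qT)*phi(d1)*sigma/(2*sqrt(T)) + r*K*exp(-rT)*N(-d2) - q*S*exp(-qT)*N(-d1)
N(-d1) = 0.1863970924; N(-d2) = 0.2080158889; sqrt(T) = 0.2886173938
Term 1 = -106.1300 * 0.9999167035 * 0.2681782846 * 0.2700 / (2 * 0.2886173938) = -13.3118024442
Term 2 = 0.0420 * 99.6500 * 0.9965075130 * 0.2080158889 = 0.8675683095
Term 3 = -0.0010 * 106.1300 * 0.9999167035 * 0.1863970924 = -0.0197806756
Theta = -13.3118024442 + (0.8675683095) + (-0.0197806756) = -12.464015


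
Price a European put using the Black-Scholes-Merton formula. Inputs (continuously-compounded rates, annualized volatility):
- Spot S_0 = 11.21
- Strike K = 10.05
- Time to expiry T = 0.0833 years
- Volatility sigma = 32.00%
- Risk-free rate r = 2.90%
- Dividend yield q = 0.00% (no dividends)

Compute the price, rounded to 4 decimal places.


Answer: Price = 0.0539

Derivation:
d1 = (ln(S/K) + (r - q + 0.5*sigma^2) * T) / (sigma * sqrt(T)) = 1.25505974
d2 = d1 - sigma * sqrt(T) = 1.16270217
exp(-rT) = 0.99758722; exp(-qT) = 1.00000000
P = K * exp(-rT) * N(-d2) - S_0 * exp(-qT) * N(-d1)
N(-d1) = 0.10472854; N(-d2) = 0.12247518
P = 10.0500 * 0.99758722 * 0.12247518 - 11.2100 * 1.00000000 * 0.10472854 = 0.0539


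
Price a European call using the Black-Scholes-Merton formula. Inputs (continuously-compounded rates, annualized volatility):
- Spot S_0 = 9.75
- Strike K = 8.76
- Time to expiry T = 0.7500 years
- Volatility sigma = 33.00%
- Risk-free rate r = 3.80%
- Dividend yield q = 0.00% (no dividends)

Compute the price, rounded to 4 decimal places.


d1 = (ln(S/K) + (r - q + 0.5*sigma^2) * T) / (sigma * sqrt(T)) = 0.61727100
d2 = d1 - sigma * sqrt(T) = 0.33148261
exp(-rT) = 0.97190229; exp(-qT) = 1.00000000
C = S_0 * exp(-qT) * N(d1) - K * exp(-rT) * N(d2)
N(d1) = 0.73147200; N(d2) = 0.62986001
C = 9.7500 * 1.00000000 * 0.73147200 - 8.7600 * 0.97190229 * 0.62986001 = 1.7693

Answer: Price = 1.7693


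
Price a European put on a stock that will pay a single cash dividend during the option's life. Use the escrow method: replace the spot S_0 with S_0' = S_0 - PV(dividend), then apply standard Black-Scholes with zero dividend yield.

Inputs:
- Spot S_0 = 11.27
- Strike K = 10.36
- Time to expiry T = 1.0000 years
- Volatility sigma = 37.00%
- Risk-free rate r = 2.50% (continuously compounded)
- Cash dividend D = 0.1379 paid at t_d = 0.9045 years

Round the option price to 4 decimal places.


PV(D) = D * exp(-r * t_d) = 0.1379 * 0.97764125 = 0.13481673
S_0' = S_0 - PV(D) = 11.2700 - 0.13481673 = 11.13518327
d1 = (ln(S_0'/K) + (r + sigma^2/2)*T) / (sigma*sqrt(T)) = 0.44758790
d2 = d1 - sigma*sqrt(T) = 0.07758790
exp(-rT) = 0.97530991
N(-d1) = 0.32722532; N(-d2) = 0.46907793
P = K * exp(-rT) * N(-d2) - S_0' * N(-d1) = 10.3600 * 0.97530991 * 0.46907793 - 11.13518327 * 0.32722532 = 1.0959

Answer: Price = 1.0959


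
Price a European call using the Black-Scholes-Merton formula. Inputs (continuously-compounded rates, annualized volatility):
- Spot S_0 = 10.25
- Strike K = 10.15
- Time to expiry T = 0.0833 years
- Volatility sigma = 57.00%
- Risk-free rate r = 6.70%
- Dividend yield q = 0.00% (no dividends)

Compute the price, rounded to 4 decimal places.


Answer: Price = 0.7480

Derivation:
d1 = (ln(S/K) + (r - q + 0.5*sigma^2) * T) / (sigma * sqrt(T)) = 0.17577563
d2 = d1 - sigma * sqrt(T) = 0.01126371
exp(-rT) = 0.99443445; exp(-qT) = 1.00000000
C = S_0 * exp(-qT) * N(d1) - K * exp(-rT) * N(d2)
N(d1) = 0.56976489; N(d2) = 0.50449348
C = 10.2500 * 1.00000000 * 0.56976489 - 10.1500 * 0.99443445 * 0.50449348 = 0.7480


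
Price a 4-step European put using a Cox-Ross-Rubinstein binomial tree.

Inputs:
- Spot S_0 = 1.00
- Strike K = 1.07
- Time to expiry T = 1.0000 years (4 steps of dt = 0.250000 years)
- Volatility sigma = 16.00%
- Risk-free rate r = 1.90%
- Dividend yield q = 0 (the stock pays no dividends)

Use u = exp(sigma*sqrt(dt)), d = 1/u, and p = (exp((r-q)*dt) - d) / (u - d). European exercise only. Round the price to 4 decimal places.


Answer: Price = V(0,0) = 0.0966

Derivation:
dt = T/N = 0.250000
u = exp(sigma*sqrt(dt)) = 1.083287; d = 1/u = 0.923116
p = (exp((r-q)*dt) - d) / (u - d) = 0.509737
Discount per step: exp(-r*dt) = 0.995261
Stock lattice S(k, i) with i counting down-moves:
  k=0: S(0,0) = 1.0000
  k=1: S(1,0) = 1.0833; S(1,1) = 0.9231
  k=2: S(2,0) = 1.1735; S(2,1) = 1.0000; S(2,2) = 0.8521
  k=3: S(3,0) = 1.2712; S(3,1) = 1.0833; S(3,2) = 0.9231; S(3,3) = 0.7866
  k=4: S(4,0) = 1.3771; S(4,1) = 1.1735; S(4,2) = 1.0000; S(4,3) = 0.8521; S(4,4) = 0.7261
Terminal payoffs V(N, i) = max(K - S_T, 0):
  V(4,0) = 0.000000; V(4,1) = 0.000000; V(4,2) = 0.070000; V(4,3) = 0.217856; V(4,4) = 0.343851
Backward induction: V(k, i) = exp(-r*dt) * [p * V(k+1, i) + (1-p) * V(k+1, i+1)].
  V(3,0) = exp(-r*dt) * [p*0.000000 + (1-p)*0.000000] = 0.000000
  V(3,1) = exp(-r*dt) * [p*0.000000 + (1-p)*0.070000] = 0.034156
  V(3,2) = exp(-r*dt) * [p*0.070000 + (1-p)*0.217856] = 0.141813
  V(3,3) = exp(-r*dt) * [p*0.217856 + (1-p)*0.343851] = 0.278302
  V(2,0) = exp(-r*dt) * [p*0.000000 + (1-p)*0.034156] = 0.016666
  V(2,1) = exp(-r*dt) * [p*0.034156 + (1-p)*0.141813] = 0.086524
  V(2,2) = exp(-r*dt) * [p*0.141813 + (1-p)*0.278302] = 0.207739
  V(1,0) = exp(-r*dt) * [p*0.016666 + (1-p)*0.086524] = 0.050674
  V(1,1) = exp(-r*dt) * [p*0.086524 + (1-p)*0.207739] = 0.145260
  V(0,0) = exp(-r*dt) * [p*0.050674 + (1-p)*0.145260] = 0.096586


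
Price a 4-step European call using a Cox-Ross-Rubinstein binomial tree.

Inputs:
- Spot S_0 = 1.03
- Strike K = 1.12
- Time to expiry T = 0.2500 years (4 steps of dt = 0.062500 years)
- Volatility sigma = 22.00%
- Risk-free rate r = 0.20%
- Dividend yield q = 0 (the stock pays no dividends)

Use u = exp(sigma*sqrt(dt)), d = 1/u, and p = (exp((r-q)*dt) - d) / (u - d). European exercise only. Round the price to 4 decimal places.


dt = T/N = 0.062500
u = exp(sigma*sqrt(dt)) = 1.056541; d = 1/u = 0.946485
p = (exp((r-q)*dt) - d) / (u - d) = 0.487389
Discount per step: exp(-r*dt) = 0.999875
Stock lattice S(k, i) with i counting down-moves:
  k=0: S(0,0) = 1.0300
  k=1: S(1,0) = 1.0882; S(1,1) = 0.9749
  k=2: S(2,0) = 1.1498; S(2,1) = 1.0300; S(2,2) = 0.9227
  k=3: S(3,0) = 1.2148; S(3,1) = 1.0882; S(3,2) = 0.9749; S(3,3) = 0.8733
  k=4: S(4,0) = 1.2835; S(4,1) = 1.1498; S(4,2) = 1.0300; S(4,3) = 0.9227; S(4,4) = 0.8266
Terminal payoffs V(N, i) = max(S_T - K, 0):
  V(4,0) = 0.163459; V(4,1) = 0.029766; V(4,2) = 0.000000; V(4,3) = 0.000000; V(4,4) = 0.000000
Backward induction: V(k, i) = exp(-r*dt) * [p * V(k+1, i) + (1-p) * V(k+1, i+1)].
  V(3,0) = exp(-r*dt) * [p*0.163459 + (1-p)*0.029766] = 0.094915
  V(3,1) = exp(-r*dt) * [p*0.029766 + (1-p)*0.000000] = 0.014506
  V(3,2) = exp(-r*dt) * [p*0.000000 + (1-p)*0.000000] = 0.000000
  V(3,3) = exp(-r*dt) * [p*0.000000 + (1-p)*0.000000] = 0.000000
  V(2,0) = exp(-r*dt) * [p*0.094915 + (1-p)*0.014506] = 0.053690
  V(2,1) = exp(-r*dt) * [p*0.014506 + (1-p)*0.000000] = 0.007069
  V(2,2) = exp(-r*dt) * [p*0.000000 + (1-p)*0.000000] = 0.000000
  V(1,0) = exp(-r*dt) * [p*0.053690 + (1-p)*0.007069] = 0.029788
  V(1,1) = exp(-r*dt) * [p*0.007069 + (1-p)*0.000000] = 0.003445
  V(0,0) = exp(-r*dt) * [p*0.029788 + (1-p)*0.003445] = 0.016282

Answer: Price = V(0,0) = 0.0163
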